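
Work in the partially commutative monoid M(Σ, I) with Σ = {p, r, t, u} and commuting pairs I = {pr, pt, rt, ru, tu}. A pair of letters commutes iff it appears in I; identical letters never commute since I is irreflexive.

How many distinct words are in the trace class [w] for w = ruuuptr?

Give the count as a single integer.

piece 0:r — minimal
piece 1:u — minimal
piece 2:u rests on {1:u}
piece 3:u rests on {2:u}
piece 4:p rests on {3:u}
piece 5:t — minimal
piece 6:r rests on {0:r}
minimal pieces: {0:r, 1:u, 5:t}
ways to finish when only these pieces remain (= sum over removing one remaining piece with nothing left below it):
  1 left: {4}→1  {5}→1  {6}→1
  2 left: {0,6}→1  {3,4}→1  {4,5}→2  {4,6}→2  {5,6}→2
  3 left: {0,4,6}→3  {0,5,6}→3  {2,3,4}→1  {3,4,5}→3  {3,4,6}→3  {4,5,6}→6
  4 left: {0,3,4,6}→6  {0,4,5,6}→12  {1,2,3,4}→1  {2,3,4,5}→4  {2,3,4,6}→4  {3,4,5,6}→12
  5 left: {0,2,3,4,6}→10  {0,3,4,5,6}→30  {1,2,3,4,5}→5  {1,2,3,4,6}→5  {2,3,4,5,6}→20
  placing 0:r first → 30 extensions
  placing 1:u first → 60 extensions
  placing 5:t first → 15 extensions
total linear extensions = 105

105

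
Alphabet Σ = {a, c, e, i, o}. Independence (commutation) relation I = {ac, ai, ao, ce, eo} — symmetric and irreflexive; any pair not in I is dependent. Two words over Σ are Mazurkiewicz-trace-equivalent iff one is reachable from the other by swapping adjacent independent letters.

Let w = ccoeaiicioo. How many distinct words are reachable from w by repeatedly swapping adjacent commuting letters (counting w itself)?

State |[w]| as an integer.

34

#0=c has no predecessor
#1=c depends on [0:c]
#2=o depends on [1:c]
#3=e has no predecessor
#4=a depends on [3:e]
#5=i depends on [2:o, 3:e]
#6=i depends on [5:i]
#7=c depends on [6:i]
#8=i depends on [7:c]
#9=o depends on [8:i]
#10=o depends on [9:o]
sources: [0:c, 3:e]
N(rest) = Σ N(rest − s) over sources s of rest; N(one piece) = 1:
  size 1 → [4]=1  [10]=1
  size 2 → [4,10]=2  [9,10]=1
  size 3 → [4,9,10]=3  [8,9,10]=1
  size 4 → [4,8,9,10]=4  [7,8,9,10]=1
  size 5 → [4,7,8,9,10]=5  [6,7,8,9,10]=1
  size 6 → [4,6,7,8,9,10]=6  [5,6,7,8,9,10]=1
  size 7 → [2,5,6,7,8,9,10]=1  [4,5,6,7,8,9,10]=7
  size 8 → [1,2,5,6,7,8,9,10]=1  [2,4,5,6,7,8,9,10]=8  [3,4,5,6,7,8,9,10]=7
  size 9 → [0,1,2,5,6,7,8,9,10]=1  [1,2,4,5,6,7,8,9,10]=9  [2,3,4,5,6,7,8,9,10]=15
  first=0(c) contributes 24
  first=3(e) contributes 10
|[w]| = 34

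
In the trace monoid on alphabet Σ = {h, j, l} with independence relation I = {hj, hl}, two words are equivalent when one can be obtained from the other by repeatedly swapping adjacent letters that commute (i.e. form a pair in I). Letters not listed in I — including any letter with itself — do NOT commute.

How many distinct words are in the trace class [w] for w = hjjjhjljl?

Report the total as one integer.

#0=h has no predecessor
#1=j has no predecessor
#2=j depends on [1:j]
#3=j depends on [2:j]
#4=h depends on [0:h]
#5=j depends on [3:j]
#6=l depends on [5:j]
#7=j depends on [6:l]
#8=l depends on [7:j]
sources: [0:h, 1:j]
N(rest) = Σ N(rest − s) over sources s of rest; N(one piece) = 1:
  size 1 → [4]=1  [8]=1
  size 2 → [0,4]=1  [4,8]=2  [7,8]=1
  size 3 → [0,4,8]=3  [4,7,8]=3  [6,7,8]=1
  size 4 → [0,4,7,8]=6  [4,6,7,8]=4  [5,6,7,8]=1
  size 5 → [0,4,6,7,8]=10  [3,5,6,7,8]=1  [4,5,6,7,8]=5
  size 6 → [0,4,5,6,7,8]=15  [2,3,5,6,7,8]=1  [3,4,5,6,7,8]=6
  size 7 → [0,3,4,5,6,7,8]=21  [1,2,3,5,6,7,8]=1  [2,3,4,5,6,7,8]=7
  first=0(h) contributes 8
  first=1(j) contributes 28
|[w]| = 36

36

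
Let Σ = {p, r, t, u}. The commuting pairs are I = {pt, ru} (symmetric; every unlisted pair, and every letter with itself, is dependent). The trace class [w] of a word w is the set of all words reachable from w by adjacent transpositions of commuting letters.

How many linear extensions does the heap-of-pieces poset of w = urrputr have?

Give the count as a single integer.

#0=u has no predecessor
#1=r has no predecessor
#2=r depends on [1:r]
#3=p depends on [0:u, 2:r]
#4=u depends on [3:p]
#5=t depends on [4:u]
#6=r depends on [5:t]
sources: [0:u, 1:r]
N(rest) = Σ N(rest − s) over sources s of rest; N(one piece) = 1:
  size 1 → [6]=1
  size 2 → [5,6]=1
  size 3 → [4,5,6]=1
  size 4 → [3,4,5,6]=1
  size 5 → [0,3,4,5,6]=1  [2,3,4,5,6]=1
  first=0(u) contributes 1
  first=1(r) contributes 2
|[w]| = 3

3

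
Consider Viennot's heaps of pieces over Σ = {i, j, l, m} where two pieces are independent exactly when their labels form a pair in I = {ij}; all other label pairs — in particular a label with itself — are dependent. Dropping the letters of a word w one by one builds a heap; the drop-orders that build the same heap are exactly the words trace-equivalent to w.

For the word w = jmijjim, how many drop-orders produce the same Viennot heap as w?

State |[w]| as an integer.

6

0(j) covers ∅
1(m) covers 0:j
2(i) covers 1:m
3(j) covers 1:m
4(j) covers 3:j
5(i) covers 2:i
6(m) covers 4:j, 5:i
floor of heap: 0:j
completions by unplaced set U, small U first (add the entries for U minus each lowest piece of U):
  |U|=1: {6}:1
  |U|=2: {4,6}:1  {5,6}:1
  |U|=3: {2,5,6}:1  {3,4,6}:1  {4,5,6}:2
  |U|=4: {2,4,5,6}:3  {3,4,5,6}:3
  |U|=5: {2,3,4,5,6}:6
  start at 0(j): 6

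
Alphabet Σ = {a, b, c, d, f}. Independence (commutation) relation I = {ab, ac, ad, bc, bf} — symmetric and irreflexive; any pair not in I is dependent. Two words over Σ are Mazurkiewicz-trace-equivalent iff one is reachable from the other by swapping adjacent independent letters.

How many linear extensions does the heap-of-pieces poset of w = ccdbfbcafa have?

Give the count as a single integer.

42

#0=c has no predecessor
#1=c depends on [0:c]
#2=d depends on [1:c]
#3=b depends on [2:d]
#4=f depends on [2:d]
#5=b depends on [3:b]
#6=c depends on [4:f]
#7=a depends on [4:f]
#8=f depends on [6:c, 7:a]
#9=a depends on [8:f]
sources: [0:c]
N(rest) = Σ N(rest − s) over sources s of rest; N(one piece) = 1:
  size 1 → [5]=1  [9]=1
  size 2 → [3,5]=1  [5,9]=2  [8,9]=1
  size 3 → [3,5,9]=3  [5,8,9]=3  [6,8,9]=1  [7,8,9]=1
  size 4 → [3,5,8,9]=6  [5,6,8,9]=4  [5,7,8,9]=4  [6,7,8,9]=2
  size 5 → [3,5,6,8,9]=10  [3,5,7,8,9]=10  [4,6,7,8,9]=2  [5,6,7,8,9]=10
  size 6 → [3,5,6,7,8,9]=30  [4,5,6,7,8,9]=12
  size 7 → [3,4,5,6,7,8,9]=42
  size 8 → [2,3,4,5,6,7,8,9]=42
  first=0(c) contributes 42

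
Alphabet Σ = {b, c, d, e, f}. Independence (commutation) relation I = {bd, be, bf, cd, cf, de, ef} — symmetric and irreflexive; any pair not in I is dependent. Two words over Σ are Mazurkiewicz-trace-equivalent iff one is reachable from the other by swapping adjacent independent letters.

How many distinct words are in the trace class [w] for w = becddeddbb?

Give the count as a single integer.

1260

piece 0:b — minimal
piece 1:e — minimal
piece 2:c rests on {0:b, 1:e}
piece 3:d — minimal
piece 4:d rests on {3:d}
piece 5:e rests on {2:c}
piece 6:d rests on {4:d}
piece 7:d rests on {6:d}
piece 8:b rests on {2:c}
piece 9:b rests on {8:b}
minimal pieces: {0:b, 1:e, 3:d}
ways to finish when only these pieces remain (= sum over removing one remaining piece with nothing left below it):
  1 left: {5}→1  {7}→1  {9}→1
  2 left: {5,7}→2  {5,9}→2  {6,7}→1  {7,9}→2  {8,9}→1
  3 left: {4,6,7}→1  {5,6,7}→3  {5,7,9}→6  {5,8,9}→3  {6,7,9}→3  {7,8,9}→3
  4 left: {2,5,8,9}→3  {3,4,6,7}→1  {4,5,6,7}→4  {4,6,7,9}→4  {5,6,7,9}→12  {5,7,8,9}→12  {6,7,8,9}→6
  5 left: {0,2,5,8,9}→3  {1,2,5,8,9}→3  {2,5,7,8,9}→15  {3,4,5,6,7}→5  {3,4,6,7,9}→5  {4,5,6,7,9}→20  {4,6,7,8,9}→10  {5,6,7,8,9}→30
  6 left: {0,1,2,5,8,9}→6  {0,2,5,7,8,9}→18  {1,2,5,7,8,9}→18  {2,5,6,7,8,9}→45  {3,4,5,6,7,9}→30  {3,4,6,7,8,9}→15  {4,5,6,7,8,9}→60
  7 left: {0,1,2,5,7,8,9}→42  {0,2,5,6,7,8,9}→63  {1,2,5,6,7,8,9}→63  {2,4,5,6,7,8,9}→105  {3,4,5,6,7,8,9}→105
  8 left: {0,1,2,5,6,7,8,9}→168  {0,2,4,5,6,7,8,9}→168  {1,2,4,5,6,7,8,9}→168  {2,3,4,5,6,7,8,9}→210
  placing 0:b first → 378 extensions
  placing 1:e first → 378 extensions
  placing 3:d first → 504 extensions
total linear extensions = 1260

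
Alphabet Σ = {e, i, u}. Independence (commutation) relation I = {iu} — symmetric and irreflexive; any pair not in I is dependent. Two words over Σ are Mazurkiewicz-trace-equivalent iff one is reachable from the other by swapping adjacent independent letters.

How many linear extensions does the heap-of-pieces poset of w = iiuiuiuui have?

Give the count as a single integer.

drop 0:i onto floor
drop 1:i onto {0:i}
drop 2:u onto floor
drop 3:i onto {1:i}
drop 4:u onto {2:u}
drop 5:i onto {3:i}
drop 6:u onto {4:u}
drop 7:u onto {6:u}
drop 8:i onto {5:i}
ground layer = {0:i, 2:u}
drop-orders for the pieces not yet dropped (sum over which currently-grounded one goes next):
  1 to go: {7} 1  {8} 1
  2 to go: {5,8} 1  {6,7} 1  {7,8} 2
  3 to go: {3,5,8} 1  {4,6,7} 1  {5,7,8} 3  {6,7,8} 3
  4 to go: {1,3,5,8} 1  {2,4,6,7} 1  {3,5,7,8} 4  {4,6,7,8} 4  {5,6,7,8} 6
  5 to go: {0,1,3,5,8} 1  {1,3,5,7,8} 5  {2,4,6,7,8} 5  {3,5,6,7,8} 10  {4,5,6,7,8} 10
  6 to go: {0,1,3,5,7,8} 6  {1,3,5,6,7,8} 15  {2,4,5,6,7,8} 15  {3,4,5,6,7,8} 20
  7 to go: {0,1,3,5,6,7,8} 21  {1,3,4,5,6,7,8} 35  {2,3,4,5,6,7,8} 35
  if 0:i drops first: 70 orders
  if 2:u drops first: 56 orders
heap linearizations: 126

126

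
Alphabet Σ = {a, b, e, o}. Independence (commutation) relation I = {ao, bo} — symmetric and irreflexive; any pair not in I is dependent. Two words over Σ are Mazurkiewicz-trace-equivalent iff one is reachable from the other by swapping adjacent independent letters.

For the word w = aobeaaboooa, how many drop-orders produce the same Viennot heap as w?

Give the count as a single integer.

#0=a has no predecessor
#1=o has no predecessor
#2=b depends on [0:a]
#3=e depends on [1:o, 2:b]
#4=a depends on [3:e]
#5=a depends on [4:a]
#6=b depends on [5:a]
#7=o depends on [3:e]
#8=o depends on [7:o]
#9=o depends on [8:o]
#10=a depends on [6:b]
sources: [0:a, 1:o]
N(rest) = Σ N(rest − s) over sources s of rest; N(one piece) = 1:
  size 1 → [9]=1  [10]=1
  size 2 → [6,10]=1  [8,9]=1  [9,10]=2
  size 3 → [5,6,10]=1  [6,9,10]=3  [7,8,9]=1  [8,9,10]=3
  size 4 → [4,5,6,10]=1  [5,6,9,10]=4  [6,8,9,10]=6  [7,8,9,10]=4
  size 5 → [4,5,6,9,10]=5  [5,6,8,9,10]=10  [6,7,8,9,10]=10
  size 6 → [4,5,6,8,9,10]=15  [5,6,7,8,9,10]=20
  size 7 → [4,5,6,7,8,9,10]=35
  size 8 → [3,4,5,6,7,8,9,10]=35
  size 9 → [1,3,4,5,6,7,8,9,10]=35  [2,3,4,5,6,7,8,9,10]=35
  first=0(a) contributes 70
  first=1(o) contributes 35
|[w]| = 105

105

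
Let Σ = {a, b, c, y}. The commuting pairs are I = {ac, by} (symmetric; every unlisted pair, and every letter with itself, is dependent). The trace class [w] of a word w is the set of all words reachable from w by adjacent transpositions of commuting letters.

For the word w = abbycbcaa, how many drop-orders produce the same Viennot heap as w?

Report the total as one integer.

9

0(a) covers ∅
1(b) covers 0:a
2(b) covers 1:b
3(y) covers 0:a
4(c) covers 2:b, 3:y
5(b) covers 4:c
6(c) covers 5:b
7(a) covers 5:b
8(a) covers 7:a
floor of heap: 0:a
completions by unplaced set U, small U first (add the entries for U minus each lowest piece of U):
  |U|=1: {6}:1  {8}:1
  |U|=2: {6,8}:2  {7,8}:1
  |U|=3: {6,7,8}:3
  |U|=4: {5,6,7,8}:3
  |U|=5: {4,5,6,7,8}:3
  |U|=6: {2,4,5,6,7,8}:3  {3,4,5,6,7,8}:3
  |U|=7: {1,2,4,5,6,7,8}:3  {2,3,4,5,6,7,8}:6
  start at 0(a): 9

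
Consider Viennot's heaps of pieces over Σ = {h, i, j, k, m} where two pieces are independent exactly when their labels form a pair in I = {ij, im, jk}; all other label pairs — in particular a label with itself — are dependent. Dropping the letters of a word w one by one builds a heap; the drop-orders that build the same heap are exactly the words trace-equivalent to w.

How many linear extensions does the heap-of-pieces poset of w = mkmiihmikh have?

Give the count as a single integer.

0(m) covers ∅
1(k) covers 0:m
2(m) covers 1:k
3(i) covers 1:k
4(i) covers 3:i
5(h) covers 2:m, 4:i
6(m) covers 5:h
7(i) covers 5:h
8(k) covers 6:m, 7:i
9(h) covers 8:k
floor of heap: 0:m
completions by unplaced set U, small U first (add the entries for U minus each lowest piece of U):
  |U|=1: {9}:1
  |U|=2: {8,9}:1
  |U|=3: {6,8,9}:1  {7,8,9}:1
  |U|=4: {6,7,8,9}:2
  |U|=5: {5,6,7,8,9}:2
  |U|=6: {2,5,6,7,8,9}:2  {4,5,6,7,8,9}:2
  |U|=7: {2,4,5,6,7,8,9}:4  {3,4,5,6,7,8,9}:2
  |U|=8: {2,3,4,5,6,7,8,9}:6
  start at 0(m): 6

6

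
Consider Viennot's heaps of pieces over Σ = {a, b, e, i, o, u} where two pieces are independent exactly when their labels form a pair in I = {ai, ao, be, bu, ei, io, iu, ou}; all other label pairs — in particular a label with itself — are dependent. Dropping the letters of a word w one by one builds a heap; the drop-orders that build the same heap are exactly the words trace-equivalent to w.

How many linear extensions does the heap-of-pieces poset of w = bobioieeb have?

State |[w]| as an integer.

19

piece 0:b — minimal
piece 1:o rests on {0:b}
piece 2:b rests on {1:o}
piece 3:i rests on {2:b}
piece 4:o rests on {2:b}
piece 5:i rests on {3:i}
piece 6:e rests on {4:o}
piece 7:e rests on {6:e}
piece 8:b rests on {4:o, 5:i}
minimal pieces: {0:b}
ways to finish when only these pieces remain (= sum over removing one remaining piece with nothing left below it):
  1 left: {7}→1  {8}→1
  2 left: {5,8}→1  {6,7}→1  {7,8}→2
  3 left: {3,5,8}→1  {5,7,8}→3  {6,7,8}→3
  4 left: {3,5,7,8}→4  {4,6,7,8}→3  {5,6,7,8}→6
  5 left: {3,5,6,7,8}→10  {4,5,6,7,8}→9
  6 left: {3,4,5,6,7,8}→19
  7 left: {2,3,4,5,6,7,8}→19
  placing 0:b first → 19 extensions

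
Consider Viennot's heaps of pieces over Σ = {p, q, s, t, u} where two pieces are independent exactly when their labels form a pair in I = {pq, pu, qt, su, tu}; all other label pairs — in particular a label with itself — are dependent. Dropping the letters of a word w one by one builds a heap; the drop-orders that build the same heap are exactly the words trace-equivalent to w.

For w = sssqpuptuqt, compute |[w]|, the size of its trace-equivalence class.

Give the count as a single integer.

70

#0=s has no predecessor
#1=s depends on [0:s]
#2=s depends on [1:s]
#3=q depends on [2:s]
#4=p depends on [2:s]
#5=u depends on [3:q]
#6=p depends on [4:p]
#7=t depends on [6:p]
#8=u depends on [5:u]
#9=q depends on [8:u]
#10=t depends on [7:t]
sources: [0:s]
N(rest) = Σ N(rest − s) over sources s of rest; N(one piece) = 1:
  size 1 → [9]=1  [10]=1
  size 2 → [7,10]=1  [8,9]=1  [9,10]=2
  size 3 → [5,8,9]=1  [6,7,10]=1  [7,9,10]=3  [8,9,10]=3
  size 4 → [3,5,8,9]=1  [4,6,7,10]=1  [5,8,9,10]=4  [6,7,9,10]=4  [7,8,9,10]=6
  size 5 → [3,5,8,9,10]=5  [4,6,7,9,10]=5  [5,7,8,9,10]=10  [6,7,8,9,10]=10
  size 6 → [3,5,7,8,9,10]=15  [4,6,7,8,9,10]=15  [5,6,7,8,9,10]=20
  size 7 → [3,5,6,7,8,9,10]=35  [4,5,6,7,8,9,10]=35
  size 8 → [3,4,5,6,7,8,9,10]=70
  size 9 → [2,3,4,5,6,7,8,9,10]=70
  first=0(s) contributes 70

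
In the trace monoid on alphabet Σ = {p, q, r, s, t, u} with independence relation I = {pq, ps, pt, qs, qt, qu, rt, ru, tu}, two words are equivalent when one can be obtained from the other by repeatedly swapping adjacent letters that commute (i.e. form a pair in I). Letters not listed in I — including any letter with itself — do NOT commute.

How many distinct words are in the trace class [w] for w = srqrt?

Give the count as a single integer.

#0=s has no predecessor
#1=r depends on [0:s]
#2=q depends on [1:r]
#3=r depends on [2:q]
#4=t depends on [0:s]
sources: [0:s]
N(rest) = Σ N(rest − s) over sources s of rest; N(one piece) = 1:
  size 1 → [3]=1  [4]=1
  size 2 → [2,3]=1  [3,4]=2
  size 3 → [1,2,3]=1  [2,3,4]=3
  first=0(s) contributes 4

4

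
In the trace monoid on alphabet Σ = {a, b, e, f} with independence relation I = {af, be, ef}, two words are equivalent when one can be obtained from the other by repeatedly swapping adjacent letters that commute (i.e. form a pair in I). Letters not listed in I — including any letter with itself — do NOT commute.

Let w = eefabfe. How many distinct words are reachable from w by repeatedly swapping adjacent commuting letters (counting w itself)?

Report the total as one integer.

piece 0:e — minimal
piece 1:e rests on {0:e}
piece 2:f — minimal
piece 3:a rests on {1:e}
piece 4:b rests on {2:f, 3:a}
piece 5:f rests on {4:b}
piece 6:e rests on {3:a}
minimal pieces: {0:e, 2:f}
ways to finish when only these pieces remain (= sum over removing one remaining piece with nothing left below it):
  1 left: {5}→1  {6}→1
  2 left: {4,5}→1  {5,6}→2
  3 left: {2,4,5}→1  {4,5,6}→3
  4 left: {2,4,5,6}→4  {3,4,5,6}→3
  5 left: {1,3,4,5,6}→3  {2,3,4,5,6}→7
  placing 0:e first → 10 extensions
  placing 2:f first → 3 extensions
total linear extensions = 13

13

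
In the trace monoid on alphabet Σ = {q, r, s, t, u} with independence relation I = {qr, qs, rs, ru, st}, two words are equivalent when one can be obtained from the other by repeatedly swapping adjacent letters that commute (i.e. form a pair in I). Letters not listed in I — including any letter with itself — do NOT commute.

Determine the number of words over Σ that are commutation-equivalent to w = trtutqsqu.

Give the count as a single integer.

4

piece 0:t — minimal
piece 1:r rests on {0:t}
piece 2:t rests on {1:r}
piece 3:u rests on {2:t}
piece 4:t rests on {3:u}
piece 5:q rests on {4:t}
piece 6:s rests on {3:u}
piece 7:q rests on {5:q}
piece 8:u rests on {6:s, 7:q}
minimal pieces: {0:t}
ways to finish when only these pieces remain (= sum over removing one remaining piece with nothing left below it):
  1 left: {8}→1
  2 left: {6,8}→1  {7,8}→1
  3 left: {5,7,8}→1  {6,7,8}→2
  4 left: {4,5,7,8}→1  {5,6,7,8}→3
  5 left: {4,5,6,7,8}→4
  6 left: {3,4,5,6,7,8}→4
  7 left: {2,3,4,5,6,7,8}→4
  placing 0:t first → 4 extensions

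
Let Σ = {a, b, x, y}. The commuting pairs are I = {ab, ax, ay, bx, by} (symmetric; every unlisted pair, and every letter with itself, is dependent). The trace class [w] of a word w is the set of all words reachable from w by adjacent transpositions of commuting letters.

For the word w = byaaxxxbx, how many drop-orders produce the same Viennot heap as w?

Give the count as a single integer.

756

drop 0:b onto floor
drop 1:y onto floor
drop 2:a onto floor
drop 3:a onto {2:a}
drop 4:x onto {1:y}
drop 5:x onto {4:x}
drop 6:x onto {5:x}
drop 7:b onto {0:b}
drop 8:x onto {6:x}
ground layer = {0:b, 1:y, 2:a}
drop-orders for the pieces not yet dropped (sum over which currently-grounded one goes next):
  1 to go: {3} 1  {7} 1  {8} 1
  2 to go: {0,7} 1  {2,3} 1  {3,7} 2  {3,8} 2  {6,8} 1  {7,8} 2
  3 to go: {0,3,7} 3  {0,7,8} 3  {2,3,7} 3  {2,3,8} 3  {3,6,8} 3  {3,7,8} 6  {5,6,8} 1  {6,7,8} 3
  4 to go: {0,2,3,7} 6  {0,3,7,8} 12  {0,6,7,8} 6  {2,3,6,8} 6  {2,3,7,8} 12  {3,5,6,8} 4  {3,6,7,8} 12  {4,5,6,8} 1  {5,6,7,8} 4
  5 to go: {0,2,3,7,8} 30  {0,3,6,7,8} 30  {0,5,6,7,8} 10  {1,4,5,6,8} 1  {2,3,5,6,8} 10  {2,3,6,7,8} 30  {3,4,5,6,8} 5  {3,5,6,7,8} 20  {4,5,6,7,8} 5
  6 to go: {0,2,3,6,7,8} 90  {0,3,5,6,7,8} 60  {0,4,5,6,7,8} 15  {1,3,4,5,6,8} 6  {1,4,5,6,7,8} 6  {2,3,4,5,6,8} 15  {2,3,5,6,7,8} 60  {3,4,5,6,7,8} 30
  7 to go: {0,1,4,5,6,7,8} 21  {0,2,3,5,6,7,8} 210  {0,3,4,5,6,7,8} 105  {1,2,3,4,5,6,8} 21  {1,3,4,5,6,7,8} 42  {2,3,4,5,6,7,8} 105
  if 0:b drops first: 168 orders
  if 1:y drops first: 420 orders
  if 2:a drops first: 168 orders
heap linearizations: 756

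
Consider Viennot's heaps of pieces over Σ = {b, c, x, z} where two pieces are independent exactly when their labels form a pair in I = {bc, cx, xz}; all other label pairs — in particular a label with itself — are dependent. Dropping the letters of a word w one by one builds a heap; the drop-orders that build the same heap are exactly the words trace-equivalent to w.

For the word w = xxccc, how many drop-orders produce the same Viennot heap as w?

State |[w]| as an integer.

drop 0:x onto floor
drop 1:x onto {0:x}
drop 2:c onto floor
drop 3:c onto {2:c}
drop 4:c onto {3:c}
ground layer = {0:x, 2:c}
drop-orders for the pieces not yet dropped (sum over which currently-grounded one goes next):
  1 to go: {1} 1  {4} 1
  2 to go: {0,1} 1  {1,4} 2  {3,4} 1
  3 to go: {0,1,4} 3  {1,3,4} 3  {2,3,4} 1
  if 0:x drops first: 4 orders
  if 2:c drops first: 6 orders
heap linearizations: 10

10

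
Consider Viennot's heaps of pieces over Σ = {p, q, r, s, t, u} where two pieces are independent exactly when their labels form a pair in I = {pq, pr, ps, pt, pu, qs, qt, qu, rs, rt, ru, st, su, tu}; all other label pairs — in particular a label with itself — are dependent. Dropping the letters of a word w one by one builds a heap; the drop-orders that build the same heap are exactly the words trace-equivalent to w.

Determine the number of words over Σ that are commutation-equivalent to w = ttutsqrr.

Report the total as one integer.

#0=t has no predecessor
#1=t depends on [0:t]
#2=u has no predecessor
#3=t depends on [1:t]
#4=s has no predecessor
#5=q has no predecessor
#6=r depends on [5:q]
#7=r depends on [6:r]
sources: [0:t, 2:u, 4:s, 5:q]
N(rest) = Σ N(rest − s) over sources s of rest; N(one piece) = 1:
  size 1 → [2]=1  [3]=1  [4]=1  [7]=1
  size 2 → [1,3]=1  [2,3]=2  [2,4]=2  [2,7]=2  [3,4]=2  [3,7]=2  [4,7]=2  [6,7]=1
  size 3 → [0,1,3]=1  [1,2,3]=3  [1,3,4]=3  [1,3,7]=3  [2,3,4]=6  [2,3,7]=6  [2,4,7]=6  [2,6,7]=3  [3,4,7]=6  [3,6,7]=3  [4,6,7]=3  [5,6,7]=1
  size 4 → [0,1,2,3]=4  [0,1,3,4]=4  [0,1,3,7]=4  [1,2,3,4]=12  [1,2,3,7]=12  [1,3,4,7]=12  [1,3,6,7]=6  [2,3,4,7]=24  [2,3,6,7]=12  [2,4,6,7]=12  [2,5,6,7]=4  [3,4,6,7]=12  [3,5,6,7]=4  [4,5,6,7]=4
  size 5 → [0,1,2,3,4]=20  [0,1,2,3,7]=20  [0,1,3,4,7]=20  [0,1,3,6,7]=10  [1,2,3,4,7]=60  [1,2,3,6,7]=30  [1,3,4,6,7]=30  [1,3,5,6,7]=10  [2,3,4,6,7]=60  [2,3,5,6,7]=20  [2,4,5,6,7]=20  [3,4,5,6,7]=20
  size 6 → [0,1,2,3,4,7]=120  [0,1,2,3,6,7]=60  [0,1,3,4,6,7]=60  [0,1,3,5,6,7]=20  [1,2,3,4,6,7]=180  [1,2,3,5,6,7]=60  [1,3,4,5,6,7]=60  [2,3,4,5,6,7]=120
  first=0(t) contributes 420
  first=2(u) contributes 140
  first=4(s) contributes 140
  first=5(q) contributes 420
|[w]| = 1120

1120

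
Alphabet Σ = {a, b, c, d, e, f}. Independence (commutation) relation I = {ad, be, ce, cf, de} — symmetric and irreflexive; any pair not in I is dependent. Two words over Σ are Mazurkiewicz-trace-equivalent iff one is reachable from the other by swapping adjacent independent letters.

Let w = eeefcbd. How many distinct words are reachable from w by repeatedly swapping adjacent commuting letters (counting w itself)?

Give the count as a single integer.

5

drop 0:e onto floor
drop 1:e onto {0:e}
drop 2:e onto {1:e}
drop 3:f onto {2:e}
drop 4:c onto floor
drop 5:b onto {3:f, 4:c}
drop 6:d onto {5:b}
ground layer = {0:e, 4:c}
drop-orders for the pieces not yet dropped (sum over which currently-grounded one goes next):
  1 to go: {6} 1
  2 to go: {5,6} 1
  3 to go: {3,5,6} 1  {4,5,6} 1
  4 to go: {2,3,5,6} 1  {3,4,5,6} 2
  5 to go: {1,2,3,5,6} 1  {2,3,4,5,6} 3
  if 0:e drops first: 4 orders
  if 4:c drops first: 1 orders
heap linearizations: 5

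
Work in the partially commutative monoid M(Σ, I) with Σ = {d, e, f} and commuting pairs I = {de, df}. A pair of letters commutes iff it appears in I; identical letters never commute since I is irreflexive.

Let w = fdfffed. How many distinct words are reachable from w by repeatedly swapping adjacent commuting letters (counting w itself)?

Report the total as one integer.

21

piece 0:f — minimal
piece 1:d — minimal
piece 2:f rests on {0:f}
piece 3:f rests on {2:f}
piece 4:f rests on {3:f}
piece 5:e rests on {4:f}
piece 6:d rests on {1:d}
minimal pieces: {0:f, 1:d}
ways to finish when only these pieces remain (= sum over removing one remaining piece with nothing left below it):
  1 left: {5}→1  {6}→1
  2 left: {1,6}→1  {4,5}→1  {5,6}→2
  3 left: {1,5,6}→3  {3,4,5}→1  {4,5,6}→3
  4 left: {1,4,5,6}→6  {2,3,4,5}→1  {3,4,5,6}→4
  5 left: {0,2,3,4,5}→1  {1,3,4,5,6}→10  {2,3,4,5,6}→5
  placing 0:f first → 15 extensions
  placing 1:d first → 6 extensions
total linear extensions = 21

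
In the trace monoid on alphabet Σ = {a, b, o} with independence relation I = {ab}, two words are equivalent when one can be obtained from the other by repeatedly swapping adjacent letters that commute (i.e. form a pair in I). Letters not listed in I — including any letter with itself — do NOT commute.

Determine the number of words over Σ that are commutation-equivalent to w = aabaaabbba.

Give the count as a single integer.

piece 0:a — minimal
piece 1:a rests on {0:a}
piece 2:b — minimal
piece 3:a rests on {1:a}
piece 4:a rests on {3:a}
piece 5:a rests on {4:a}
piece 6:b rests on {2:b}
piece 7:b rests on {6:b}
piece 8:b rests on {7:b}
piece 9:a rests on {5:a}
minimal pieces: {0:a, 2:b}
ways to finish when only these pieces remain (= sum over removing one remaining piece with nothing left below it):
  1 left: {8}→1  {9}→1
  2 left: {5,9}→1  {7,8}→1  {8,9}→2
  3 left: {4,5,9}→1  {5,8,9}→3  {6,7,8}→1  {7,8,9}→3
  4 left: {2,6,7,8}→1  {3,4,5,9}→1  {4,5,8,9}→4  {5,7,8,9}→6  {6,7,8,9}→4
  5 left: {1,3,4,5,9}→1  {2,6,7,8,9}→5  {3,4,5,8,9}→5  {4,5,7,8,9}→10  {5,6,7,8,9}→10
  6 left: {0,1,3,4,5,9}→1  {1,3,4,5,8,9}→6  {2,5,6,7,8,9}→15  {3,4,5,7,8,9}→15  {4,5,6,7,8,9}→20
  7 left: {0,1,3,4,5,8,9}→7  {1,3,4,5,7,8,9}→21  {2,4,5,6,7,8,9}→35  {3,4,5,6,7,8,9}→35
  8 left: {0,1,3,4,5,7,8,9}→28  {1,3,4,5,6,7,8,9}→56  {2,3,4,5,6,7,8,9}→70
  placing 0:a first → 126 extensions
  placing 2:b first → 84 extensions
total linear extensions = 210

210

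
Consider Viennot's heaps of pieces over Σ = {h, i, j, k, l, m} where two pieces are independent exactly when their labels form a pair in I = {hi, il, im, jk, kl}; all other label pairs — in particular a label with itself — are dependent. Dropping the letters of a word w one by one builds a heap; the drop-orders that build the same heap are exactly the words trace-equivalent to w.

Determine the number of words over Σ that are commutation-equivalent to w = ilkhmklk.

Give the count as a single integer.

#0=i has no predecessor
#1=l has no predecessor
#2=k depends on [0:i]
#3=h depends on [1:l, 2:k]
#4=m depends on [3:h]
#5=k depends on [4:m]
#6=l depends on [4:m]
#7=k depends on [5:k]
sources: [0:i, 1:l]
N(rest) = Σ N(rest − s) over sources s of rest; N(one piece) = 1:
  size 1 → [6]=1  [7]=1
  size 2 → [5,7]=1  [6,7]=2
  size 3 → [5,6,7]=3
  size 4 → [4,5,6,7]=3
  size 5 → [3,4,5,6,7]=3
  size 6 → [1,3,4,5,6,7]=3  [2,3,4,5,6,7]=3
  first=0(i) contributes 6
  first=1(l) contributes 3
|[w]| = 9

9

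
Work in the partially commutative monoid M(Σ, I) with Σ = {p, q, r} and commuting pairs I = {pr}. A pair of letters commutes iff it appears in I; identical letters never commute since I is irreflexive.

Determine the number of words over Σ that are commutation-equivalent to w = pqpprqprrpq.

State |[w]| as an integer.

18

#0=p has no predecessor
#1=q depends on [0:p]
#2=p depends on [1:q]
#3=p depends on [2:p]
#4=r depends on [1:q]
#5=q depends on [3:p, 4:r]
#6=p depends on [5:q]
#7=r depends on [5:q]
#8=r depends on [7:r]
#9=p depends on [6:p]
#10=q depends on [8:r, 9:p]
sources: [0:p]
N(rest) = Σ N(rest − s) over sources s of rest; N(one piece) = 1:
  size 1 → [10]=1
  size 2 → [8,10]=1  [9,10]=1
  size 3 → [6,9,10]=1  [7,8,10]=1  [8,9,10]=2
  size 4 → [6,8,9,10]=3  [7,8,9,10]=3
  size 5 → [6,7,8,9,10]=6
  size 6 → [5,6,7,8,9,10]=6
  size 7 → [3,5,6,7,8,9,10]=6  [4,5,6,7,8,9,10]=6
  size 8 → [2,3,5,6,7,8,9,10]=6  [3,4,5,6,7,8,9,10]=12
  size 9 → [2,3,4,5,6,7,8,9,10]=18
  first=0(p) contributes 18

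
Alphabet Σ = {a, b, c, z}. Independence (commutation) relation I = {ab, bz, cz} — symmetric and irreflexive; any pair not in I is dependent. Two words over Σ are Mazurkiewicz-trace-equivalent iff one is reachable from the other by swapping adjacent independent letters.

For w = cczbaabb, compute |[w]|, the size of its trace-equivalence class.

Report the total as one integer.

0(c) covers ∅
1(c) covers 0:c
2(z) covers ∅
3(b) covers 1:c
4(a) covers 1:c, 2:z
5(a) covers 4:a
6(b) covers 3:b
7(b) covers 6:b
floor of heap: 0:c, 2:z
completions by unplaced set U, small U first (add the entries for U minus each lowest piece of U):
  |U|=1: {5}:1  {7}:1
  |U|=2: {4,5}:1  {5,7}:2  {6,7}:1
  |U|=3: {2,4,5}:1  {3,6,7}:1  {4,5,7}:3  {5,6,7}:3
  |U|=4: {2,4,5,7}:4  {3,5,6,7}:4  {4,5,6,7}:6
  |U|=5: {2,4,5,6,7}:10  {3,4,5,6,7}:10
  |U|=6: {1,3,4,5,6,7}:10  {2,3,4,5,6,7}:20
  start at 0(c): 30
  start at 2(z): 10
sum over floor = 40

40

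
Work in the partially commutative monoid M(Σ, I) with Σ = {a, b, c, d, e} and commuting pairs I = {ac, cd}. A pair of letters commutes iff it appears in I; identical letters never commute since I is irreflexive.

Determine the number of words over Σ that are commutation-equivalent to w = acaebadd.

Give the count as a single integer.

#0=a has no predecessor
#1=c has no predecessor
#2=a depends on [0:a]
#3=e depends on [1:c, 2:a]
#4=b depends on [3:e]
#5=a depends on [4:b]
#6=d depends on [5:a]
#7=d depends on [6:d]
sources: [0:a, 1:c]
N(rest) = Σ N(rest − s) over sources s of rest; N(one piece) = 1:
  size 1 → [7]=1
  size 2 → [6,7]=1
  size 3 → [5,6,7]=1
  size 4 → [4,5,6,7]=1
  size 5 → [3,4,5,6,7]=1
  size 6 → [1,3,4,5,6,7]=1  [2,3,4,5,6,7]=1
  first=0(a) contributes 2
  first=1(c) contributes 1
|[w]| = 3

3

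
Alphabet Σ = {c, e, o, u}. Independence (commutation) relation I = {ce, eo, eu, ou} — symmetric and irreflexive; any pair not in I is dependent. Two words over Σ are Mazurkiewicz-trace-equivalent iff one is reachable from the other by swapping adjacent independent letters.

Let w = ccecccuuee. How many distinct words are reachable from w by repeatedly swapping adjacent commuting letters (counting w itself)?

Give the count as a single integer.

120

0(c) covers ∅
1(c) covers 0:c
2(e) covers ∅
3(c) covers 1:c
4(c) covers 3:c
5(c) covers 4:c
6(u) covers 5:c
7(u) covers 6:u
8(e) covers 2:e
9(e) covers 8:e
floor of heap: 0:c, 2:e
completions by unplaced set U, small U first (add the entries for U minus each lowest piece of U):
  |U|=1: {7}:1  {9}:1
  |U|=2: {6,7}:1  {7,9}:2  {8,9}:1
  |U|=3: {2,8,9}:1  {5,6,7}:1  {6,7,9}:3  {7,8,9}:3
  |U|=4: {2,7,8,9}:4  {4,5,6,7}:1  {5,6,7,9}:4  {6,7,8,9}:6
  |U|=5: {2,6,7,8,9}:10  {3,4,5,6,7}:1  {4,5,6,7,9}:5  {5,6,7,8,9}:10
  |U|=6: {1,3,4,5,6,7}:1  {2,5,6,7,8,9}:20  {3,4,5,6,7,9}:6  {4,5,6,7,8,9}:15
  |U|=7: {0,1,3,4,5,6,7}:1  {1,3,4,5,6,7,9}:7  {2,4,5,6,7,8,9}:35  {3,4,5,6,7,8,9}:21
  |U|=8: {0,1,3,4,5,6,7,9}:8  {1,3,4,5,6,7,8,9}:28  {2,3,4,5,6,7,8,9}:56
  start at 0(c): 84
  start at 2(e): 36
sum over floor = 120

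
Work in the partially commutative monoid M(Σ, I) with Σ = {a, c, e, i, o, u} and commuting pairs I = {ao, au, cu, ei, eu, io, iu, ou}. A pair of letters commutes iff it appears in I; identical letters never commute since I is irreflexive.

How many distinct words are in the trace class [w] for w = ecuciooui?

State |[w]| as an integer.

216

piece 0:e — minimal
piece 1:c rests on {0:e}
piece 2:u — minimal
piece 3:c rests on {1:c}
piece 4:i rests on {3:c}
piece 5:o rests on {3:c}
piece 6:o rests on {5:o}
piece 7:u rests on {2:u}
piece 8:i rests on {4:i}
minimal pieces: {0:e, 2:u}
ways to finish when only these pieces remain (= sum over removing one remaining piece with nothing left below it):
  1 left: {6}→1  {7}→1  {8}→1
  2 left: {2,7}→1  {4,8}→1  {5,6}→1  {6,7}→2  {6,8}→2  {7,8}→2
  3 left: {2,6,7}→3  {2,7,8}→3  {4,6,8}→3  {4,7,8}→3  {5,6,7}→3  {5,6,8}→3  {6,7,8}→6
  4 left: {2,4,7,8}→6  {2,5,6,7}→6  {2,6,7,8}→12  {4,5,6,8}→6  {4,6,7,8}→12  {5,6,7,8}→12
  5 left: {2,4,6,7,8}→30  {2,5,6,7,8}→30  {3,4,5,6,8}→6  {4,5,6,7,8}→30
  6 left: {1,3,4,5,6,8}→6  {2,4,5,6,7,8}→90  {3,4,5,6,7,8}→36
  7 left: {0,1,3,4,5,6,8}→6  {1,3,4,5,6,7,8}→42  {2,3,4,5,6,7,8}→126
  placing 0:e first → 168 extensions
  placing 2:u first → 48 extensions
total linear extensions = 216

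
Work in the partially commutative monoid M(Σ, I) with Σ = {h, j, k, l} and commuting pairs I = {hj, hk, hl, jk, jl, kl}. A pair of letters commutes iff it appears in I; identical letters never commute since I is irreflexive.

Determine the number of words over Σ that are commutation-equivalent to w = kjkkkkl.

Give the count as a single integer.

42

piece 0:k — minimal
piece 1:j — minimal
piece 2:k rests on {0:k}
piece 3:k rests on {2:k}
piece 4:k rests on {3:k}
piece 5:k rests on {4:k}
piece 6:l — minimal
minimal pieces: {0:k, 1:j, 6:l}
ways to finish when only these pieces remain (= sum over removing one remaining piece with nothing left below it):
  1 left: {1}→1  {5}→1  {6}→1
  2 left: {1,5}→2  {1,6}→2  {4,5}→1  {5,6}→2
  3 left: {1,4,5}→3  {1,5,6}→6  {3,4,5}→1  {4,5,6}→3
  4 left: {1,3,4,5}→4  {1,4,5,6}→12  {2,3,4,5}→1  {3,4,5,6}→4
  5 left: {0,2,3,4,5}→1  {1,2,3,4,5}→5  {1,3,4,5,6}→20  {2,3,4,5,6}→5
  placing 0:k first → 30 extensions
  placing 1:j first → 6 extensions
  placing 6:l first → 6 extensions
total linear extensions = 42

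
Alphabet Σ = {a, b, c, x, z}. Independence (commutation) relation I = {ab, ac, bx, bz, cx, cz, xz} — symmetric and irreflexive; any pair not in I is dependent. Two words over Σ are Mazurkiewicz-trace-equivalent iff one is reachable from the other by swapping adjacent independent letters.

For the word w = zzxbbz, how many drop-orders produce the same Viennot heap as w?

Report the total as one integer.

piece 0:z — minimal
piece 1:z rests on {0:z}
piece 2:x — minimal
piece 3:b — minimal
piece 4:b rests on {3:b}
piece 5:z rests on {1:z}
minimal pieces: {0:z, 2:x, 3:b}
ways to finish when only these pieces remain (= sum over removing one remaining piece with nothing left below it):
  1 left: {2}→1  {4}→1  {5}→1
  2 left: {1,5}→1  {2,4}→2  {2,5}→2  {3,4}→1  {4,5}→2
  3 left: {0,1,5}→1  {1,2,5}→3  {1,4,5}→3  {2,3,4}→3  {2,4,5}→6  {3,4,5}→3
  4 left: {0,1,2,5}→4  {0,1,4,5}→4  {1,2,4,5}→12  {1,3,4,5}→6  {2,3,4,5}→12
  placing 0:z first → 30 extensions
  placing 2:x first → 10 extensions
  placing 3:b first → 20 extensions
total linear extensions = 60

60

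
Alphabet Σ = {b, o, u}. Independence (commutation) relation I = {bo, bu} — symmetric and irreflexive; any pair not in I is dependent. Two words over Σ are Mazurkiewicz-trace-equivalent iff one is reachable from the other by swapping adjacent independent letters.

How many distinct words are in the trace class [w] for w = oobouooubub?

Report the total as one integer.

piece 0:o — minimal
piece 1:o rests on {0:o}
piece 2:b — minimal
piece 3:o rests on {1:o}
piece 4:u rests on {3:o}
piece 5:o rests on {4:u}
piece 6:o rests on {5:o}
piece 7:u rests on {6:o}
piece 8:b rests on {2:b}
piece 9:u rests on {7:u}
piece 10:b rests on {8:b}
minimal pieces: {0:o, 2:b}
ways to finish when only these pieces remain (= sum over removing one remaining piece with nothing left below it):
  1 left: {9}→1  {10}→1
  2 left: {7,9}→1  {8,10}→1  {9,10}→2
  3 left: {2,8,10}→1  {6,7,9}→1  {7,9,10}→3  {8,9,10}→3
  4 left: {2,8,9,10}→4  {5,6,7,9}→1  {6,7,9,10}→4  {7,8,9,10}→6
  5 left: {2,7,8,9,10}→10  {4,5,6,7,9}→1  {5,6,7,9,10}→5  {6,7,8,9,10}→10
  6 left: {2,6,7,8,9,10}→20  {3,4,5,6,7,9}→1  {4,5,6,7,9,10}→6  {5,6,7,8,9,10}→15
  7 left: {1,3,4,5,6,7,9}→1  {2,5,6,7,8,9,10}→35  {3,4,5,6,7,9,10}→7  {4,5,6,7,8,9,10}→21
  8 left: {0,1,3,4,5,6,7,9}→1  {1,3,4,5,6,7,9,10}→8  {2,4,5,6,7,8,9,10}→56  {3,4,5,6,7,8,9,10}→28
  9 left: {0,1,3,4,5,6,7,9,10}→9  {1,3,4,5,6,7,8,9,10}→36  {2,3,4,5,6,7,8,9,10}→84
  placing 0:o first → 120 extensions
  placing 2:b first → 45 extensions
total linear extensions = 165

165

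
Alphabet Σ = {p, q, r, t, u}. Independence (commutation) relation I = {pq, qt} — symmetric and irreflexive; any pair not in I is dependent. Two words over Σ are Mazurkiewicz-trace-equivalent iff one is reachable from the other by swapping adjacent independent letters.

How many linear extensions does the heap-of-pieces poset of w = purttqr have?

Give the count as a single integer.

drop 0:p onto floor
drop 1:u onto {0:p}
drop 2:r onto {1:u}
drop 3:t onto {2:r}
drop 4:t onto {3:t}
drop 5:q onto {2:r}
drop 6:r onto {4:t, 5:q}
ground layer = {0:p}
drop-orders for the pieces not yet dropped (sum over which currently-grounded one goes next):
  1 to go: {6} 1
  2 to go: {4,6} 1  {5,6} 1
  3 to go: {3,4,6} 1  {4,5,6} 2
  4 to go: {3,4,5,6} 3
  5 to go: {2,3,4,5,6} 3
  if 0:p drops first: 3 orders

3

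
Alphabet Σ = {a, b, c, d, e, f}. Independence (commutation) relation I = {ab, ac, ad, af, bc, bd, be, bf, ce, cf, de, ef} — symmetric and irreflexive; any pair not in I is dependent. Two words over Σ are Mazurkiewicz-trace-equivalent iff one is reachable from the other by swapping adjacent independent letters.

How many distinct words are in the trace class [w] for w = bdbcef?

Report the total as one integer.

120

drop 0:b onto floor
drop 1:d onto floor
drop 2:b onto {0:b}
drop 3:c onto {1:d}
drop 4:e onto floor
drop 5:f onto {1:d}
ground layer = {0:b, 1:d, 4:e}
drop-orders for the pieces not yet dropped (sum over which currently-grounded one goes next):
  1 to go: {2} 1  {3} 1  {4} 1  {5} 1
  2 to go: {0,2} 1  {2,3} 2  {2,4} 2  {2,5} 2  {3,4} 2  {3,5} 2  {4,5} 2
  3 to go: {0,2,3} 3  {0,2,4} 3  {0,2,5} 3  {1,3,5} 2  {2,3,4} 6  {2,3,5} 6  {2,4,5} 6  {3,4,5} 6
  4 to go: {0,2,3,4} 12  {0,2,3,5} 12  {0,2,4,5} 12  {1,2,3,5} 8  {1,3,4,5} 8  {2,3,4,5} 24
  if 0:b drops first: 40 orders
  if 1:d drops first: 60 orders
  if 4:e drops first: 20 orders
heap linearizations: 120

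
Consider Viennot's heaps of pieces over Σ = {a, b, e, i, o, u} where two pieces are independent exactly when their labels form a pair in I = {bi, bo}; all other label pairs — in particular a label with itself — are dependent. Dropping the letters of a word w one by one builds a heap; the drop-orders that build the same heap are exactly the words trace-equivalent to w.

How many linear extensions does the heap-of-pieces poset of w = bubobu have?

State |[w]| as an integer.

piece 0:b — minimal
piece 1:u rests on {0:b}
piece 2:b rests on {1:u}
piece 3:o rests on {1:u}
piece 4:b rests on {2:b}
piece 5:u rests on {3:o, 4:b}
minimal pieces: {0:b}
ways to finish when only these pieces remain (= sum over removing one remaining piece with nothing left below it):
  1 left: {5}→1
  2 left: {3,5}→1  {4,5}→1
  3 left: {2,4,5}→1  {3,4,5}→2
  4 left: {2,3,4,5}→3
  placing 0:b first → 3 extensions

3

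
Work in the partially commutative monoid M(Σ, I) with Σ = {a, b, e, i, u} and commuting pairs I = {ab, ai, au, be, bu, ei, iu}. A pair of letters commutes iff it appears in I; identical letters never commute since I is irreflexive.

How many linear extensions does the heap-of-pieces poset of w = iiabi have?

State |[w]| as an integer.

5

drop 0:i onto floor
drop 1:i onto {0:i}
drop 2:a onto floor
drop 3:b onto {1:i}
drop 4:i onto {3:b}
ground layer = {0:i, 2:a}
drop-orders for the pieces not yet dropped (sum over which currently-grounded one goes next):
  1 to go: {2} 1  {4} 1
  2 to go: {2,4} 2  {3,4} 1
  3 to go: {1,3,4} 1  {2,3,4} 3
  if 0:i drops first: 4 orders
  if 2:a drops first: 1 orders
heap linearizations: 5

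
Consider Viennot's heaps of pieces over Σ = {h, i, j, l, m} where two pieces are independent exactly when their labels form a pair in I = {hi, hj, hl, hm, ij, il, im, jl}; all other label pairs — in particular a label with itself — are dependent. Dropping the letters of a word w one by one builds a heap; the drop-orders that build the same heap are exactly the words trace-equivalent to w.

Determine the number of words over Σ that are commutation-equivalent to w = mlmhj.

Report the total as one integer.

5

piece 0:m — minimal
piece 1:l rests on {0:m}
piece 2:m rests on {1:l}
piece 3:h — minimal
piece 4:j rests on {2:m}
minimal pieces: {0:m, 3:h}
ways to finish when only these pieces remain (= sum over removing one remaining piece with nothing left below it):
  1 left: {3}→1  {4}→1
  2 left: {2,4}→1  {3,4}→2
  3 left: {1,2,4}→1  {2,3,4}→3
  placing 0:m first → 4 extensions
  placing 3:h first → 1 extensions
total linear extensions = 5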